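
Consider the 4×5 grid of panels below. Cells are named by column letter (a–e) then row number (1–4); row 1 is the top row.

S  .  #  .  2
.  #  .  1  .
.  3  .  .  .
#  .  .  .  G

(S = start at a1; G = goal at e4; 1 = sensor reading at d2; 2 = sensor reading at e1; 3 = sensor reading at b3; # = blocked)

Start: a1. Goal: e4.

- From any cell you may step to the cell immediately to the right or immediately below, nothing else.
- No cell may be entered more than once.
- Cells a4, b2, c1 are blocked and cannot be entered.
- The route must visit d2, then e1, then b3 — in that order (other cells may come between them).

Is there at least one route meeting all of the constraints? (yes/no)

no

e1 lies above d2, so going from d2 to e1 would need an upward move — but moves only go right/down, so d2 cannot be visited before e1.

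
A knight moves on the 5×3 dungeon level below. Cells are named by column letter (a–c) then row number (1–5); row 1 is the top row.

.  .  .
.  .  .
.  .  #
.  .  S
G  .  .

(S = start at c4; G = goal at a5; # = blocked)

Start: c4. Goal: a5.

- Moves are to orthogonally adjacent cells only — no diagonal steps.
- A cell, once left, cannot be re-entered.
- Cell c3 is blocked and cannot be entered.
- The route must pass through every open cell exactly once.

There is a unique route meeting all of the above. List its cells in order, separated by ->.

Need to visit all 14 open cells exactly once, starting at c4 and ending at a5.
Cell c5 has only two open neighbours (c4 and b5), so the path must pass straight through it: one of those is the cell it's entered from and the other is where it exits.
Route from c4: down to c5, left to b5, 3× up (reaching b2), right to c2, up to c1, 2× left (reaching a1), 4× down (reaching a5) — 13 moves in all.
Check: all 14 open cells covered.

c4 -> c5 -> b5 -> b4 -> b3 -> b2 -> c2 -> c1 -> b1 -> a1 -> a2 -> a3 -> a4 -> a5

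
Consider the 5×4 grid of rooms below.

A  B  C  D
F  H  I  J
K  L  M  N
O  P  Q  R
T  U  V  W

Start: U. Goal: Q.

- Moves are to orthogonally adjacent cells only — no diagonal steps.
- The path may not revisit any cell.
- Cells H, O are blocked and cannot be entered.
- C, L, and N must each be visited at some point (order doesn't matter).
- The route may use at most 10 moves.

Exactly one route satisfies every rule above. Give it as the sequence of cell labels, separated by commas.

U, P, L, M, I, C, D, J, N, R, Q

Any route must reach C, L, and N and still end at Q within 10 moves, so the order of the required stops is forced.
Route from U: 2× up (reaching L), right to M, 2× up (reaching C), right to D, 3× down (reaching R), left to Q — 10 moves in all.
Check: all required cells visited; 10 ≤ 10 moves.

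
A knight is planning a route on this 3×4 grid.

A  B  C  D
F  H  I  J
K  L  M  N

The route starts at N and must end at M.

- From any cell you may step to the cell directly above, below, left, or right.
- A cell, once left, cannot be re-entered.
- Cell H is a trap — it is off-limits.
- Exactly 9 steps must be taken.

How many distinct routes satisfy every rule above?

2

Need simple routes of exactly 9 moves from N to M (Manhattan distance 1, so 4 moves are spent on a detour and 4 undoing it).
Enumerating: N J D C B A F K L M | N J I C B A F K L M.
That gives 2 routes.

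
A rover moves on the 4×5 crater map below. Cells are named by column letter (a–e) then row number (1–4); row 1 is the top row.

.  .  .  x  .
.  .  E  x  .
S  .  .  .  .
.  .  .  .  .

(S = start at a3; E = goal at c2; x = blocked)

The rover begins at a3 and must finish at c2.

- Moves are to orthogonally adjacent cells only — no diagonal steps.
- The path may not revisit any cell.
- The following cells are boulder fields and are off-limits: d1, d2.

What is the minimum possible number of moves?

The Manhattan distance from a3 to c2 is |3−2| + |1−3| = 3, so at least 3 moves are needed.
A route of 3 moves achieves this: a3 → a2 → b2 → c2.
Since 3 matches the lower bound, it is optimal.

3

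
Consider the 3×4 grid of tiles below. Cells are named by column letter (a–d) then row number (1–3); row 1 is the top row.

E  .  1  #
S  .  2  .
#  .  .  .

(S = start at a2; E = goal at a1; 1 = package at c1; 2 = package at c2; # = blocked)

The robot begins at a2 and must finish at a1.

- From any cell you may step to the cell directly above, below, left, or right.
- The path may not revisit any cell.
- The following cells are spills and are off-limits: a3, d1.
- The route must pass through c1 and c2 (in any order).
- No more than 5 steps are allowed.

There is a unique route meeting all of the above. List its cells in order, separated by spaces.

The 5-move cap with required stops at c1, c2 leaves no slack for detours.
Route from a2: 2× right (reaching c2), up to c1, 2× left (reaching a1) — 5 moves in all.
Check: all required cells visited; 5 ≤ 5 moves.

a2 b2 c2 c1 b1 a1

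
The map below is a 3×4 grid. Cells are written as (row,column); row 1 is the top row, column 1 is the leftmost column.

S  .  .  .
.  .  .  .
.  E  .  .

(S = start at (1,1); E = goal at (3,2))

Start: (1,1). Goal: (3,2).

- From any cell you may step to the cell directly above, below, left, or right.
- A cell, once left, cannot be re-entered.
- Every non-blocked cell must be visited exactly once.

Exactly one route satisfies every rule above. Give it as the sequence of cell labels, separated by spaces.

Need to visit all 12 open cells exactly once, starting at (1,1) and ending at (3,2).
Route from (1,1): right 3 to (1,4), down 2 to (3,4), left 1 to (3,3), up 1 to (2,3), left 2 to (2,1), down 1 to (3,1), right 1 to (3,2) — 11 moves in all.
Check: all 12 open cells covered.

(1,1) (1,2) (1,3) (1,4) (2,4) (3,4) (3,3) (2,3) (2,2) (2,1) (3,1) (3,2)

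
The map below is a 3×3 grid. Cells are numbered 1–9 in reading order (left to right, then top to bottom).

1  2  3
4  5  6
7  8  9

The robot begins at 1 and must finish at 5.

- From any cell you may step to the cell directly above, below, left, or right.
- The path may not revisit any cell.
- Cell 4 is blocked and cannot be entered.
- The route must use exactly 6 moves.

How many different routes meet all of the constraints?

1

Need simple routes of exactly 6 moves from 1 to 5 (Manhattan distance 2, so 2 moves are spent on a detour and 2 undoing it).
Enumerating: 1 2 3 6 9 8 5.
That gives 1 route.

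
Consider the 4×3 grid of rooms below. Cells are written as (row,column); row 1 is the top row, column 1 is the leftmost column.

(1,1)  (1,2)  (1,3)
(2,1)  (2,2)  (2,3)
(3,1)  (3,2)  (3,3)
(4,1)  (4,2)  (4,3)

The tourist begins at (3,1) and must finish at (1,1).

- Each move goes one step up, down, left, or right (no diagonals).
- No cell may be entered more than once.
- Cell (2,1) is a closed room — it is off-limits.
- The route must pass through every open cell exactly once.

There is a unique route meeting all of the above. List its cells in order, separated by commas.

Need to visit all 11 open cells exactly once, starting at (3,1) and ending at (1,1).
Cell (4,3) has only two open neighbours ((3,3) and (4,2)), so the path must pass straight through it: one of those is the cell it's entered from and the other is where it exits.
Route from (3,1): down to (4,1), 2× right (reaching (4,3)), up to (3,3), left to (3,2), up to (2,2), right to (2,3), up to (1,3), 2× left (reaching (1,1)) — 10 moves in all.
Check: all 11 open cells covered.

(3,1), (4,1), (4,2), (4,3), (3,3), (3,2), (2,2), (2,3), (1,3), (1,2), (1,1)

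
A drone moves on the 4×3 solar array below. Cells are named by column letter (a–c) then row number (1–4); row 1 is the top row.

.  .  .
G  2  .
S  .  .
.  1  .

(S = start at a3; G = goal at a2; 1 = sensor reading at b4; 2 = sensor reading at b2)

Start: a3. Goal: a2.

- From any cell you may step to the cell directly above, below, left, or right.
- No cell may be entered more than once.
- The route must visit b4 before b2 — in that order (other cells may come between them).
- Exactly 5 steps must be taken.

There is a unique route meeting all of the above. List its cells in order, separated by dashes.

a3 - a4 - b4 - b3 - b2 - a2

The waypoints must appear in the order b4, b2, with no cell reused.
Route from a3: down 1 to a4, right 1 to b4, up 2 to b2, left 1 to a2 — 5 moves in all.
Check: order respected (1 at step 2, 2 at step 4); 5 moves as required.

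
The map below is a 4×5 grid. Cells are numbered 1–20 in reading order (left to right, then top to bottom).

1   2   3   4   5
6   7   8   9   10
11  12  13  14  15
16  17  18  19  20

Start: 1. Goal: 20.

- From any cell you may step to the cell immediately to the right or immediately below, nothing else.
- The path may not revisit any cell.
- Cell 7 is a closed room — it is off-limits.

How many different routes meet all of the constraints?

A right/down-only route from 1 to 20 makes exactly 3 down-moves and 4 right-moves in some order.
With no other constraints that would be C(7,3) = 35 routes.
Subtract routes through each blocked cell (inclusion–exclusion for overlaps): − through 7: 20 → 15.
That gives 15 routes.

15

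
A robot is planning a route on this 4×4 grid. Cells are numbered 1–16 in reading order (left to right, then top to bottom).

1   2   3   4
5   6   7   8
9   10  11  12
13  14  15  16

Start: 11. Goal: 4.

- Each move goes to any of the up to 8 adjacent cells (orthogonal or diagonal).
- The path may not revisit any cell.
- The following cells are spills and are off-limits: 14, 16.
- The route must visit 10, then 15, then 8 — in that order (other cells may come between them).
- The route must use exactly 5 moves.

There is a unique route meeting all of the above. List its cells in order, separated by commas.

11, 10, 15, 12, 8, 4

The waypoints must appear in the order 10, 15, 8, with no cell reused.
Route from 11: left 1 to 10, down-right 1 to 15, up-right 1 to 12, up 2 to 4 — 5 moves in all.
Check: order respected (10 at step 1, 15 at step 2, 8 at step 4); 5 moves as required.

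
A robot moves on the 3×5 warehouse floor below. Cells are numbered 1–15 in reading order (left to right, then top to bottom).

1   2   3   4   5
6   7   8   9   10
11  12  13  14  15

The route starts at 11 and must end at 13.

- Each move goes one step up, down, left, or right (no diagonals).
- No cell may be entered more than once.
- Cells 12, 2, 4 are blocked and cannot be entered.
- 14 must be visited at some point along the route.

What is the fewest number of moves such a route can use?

Any route passes through 14 somewhere between 11 and 13. Summing Manhattan distances along the two legs (11 → 14 → 13) gives a lower bound of 3 + 1 = 4 moves.
That bound ignores the blocked cells. Measuring each leg by the fewest moves that actually steer around them (11→14: 5; 14→13: 1) raises the lower bound to 6.
A route of 6 moves exists: 11 → 6 → 7 → 8 → 9 → 14 → 13.
Since 6 matches that lower bound, it is optimal.

6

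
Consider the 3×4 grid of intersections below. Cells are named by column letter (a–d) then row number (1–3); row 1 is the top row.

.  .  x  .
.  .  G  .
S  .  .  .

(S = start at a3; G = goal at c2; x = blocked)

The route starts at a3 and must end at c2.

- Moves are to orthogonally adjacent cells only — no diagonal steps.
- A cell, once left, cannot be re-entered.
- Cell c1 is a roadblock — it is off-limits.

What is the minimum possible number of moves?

The Manhattan distance from a3 to c2 is |3−2| + |1−3| = 3, so at least 3 moves are needed.
A route of 3 moves achieves this: a3 → a2 → b2 → c2.
Since 3 matches the lower bound, it is optimal.

3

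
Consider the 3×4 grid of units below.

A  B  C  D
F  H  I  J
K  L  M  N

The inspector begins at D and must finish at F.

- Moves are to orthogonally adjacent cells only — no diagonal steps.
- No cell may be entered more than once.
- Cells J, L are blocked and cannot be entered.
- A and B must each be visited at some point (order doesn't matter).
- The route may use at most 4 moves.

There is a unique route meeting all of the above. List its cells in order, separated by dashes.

D - C - B - A - F

The 4-move cap with required stops at A, B leaves no slack for detours.
Route from D: 3× left (reaching A), down to F — 4 moves in all.
Check: all required cells visited; 4 ≤ 4 moves.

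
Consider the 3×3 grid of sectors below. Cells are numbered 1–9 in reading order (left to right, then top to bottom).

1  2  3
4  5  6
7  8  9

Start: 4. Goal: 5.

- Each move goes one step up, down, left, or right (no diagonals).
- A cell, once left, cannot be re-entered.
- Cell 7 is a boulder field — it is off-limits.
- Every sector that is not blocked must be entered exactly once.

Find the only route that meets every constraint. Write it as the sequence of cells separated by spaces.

4 1 2 3 6 9 8 5

Need to visit all 8 open cells exactly once, starting at 4 and ending at 5.
Cell 9 has only two open neighbours (6 and 8), so the path must pass straight through it: one of those is the cell it's entered from and the other is where it exits.
Route from 4: up 1 to 1, right 2 to 3, down 2 to 9, left 1 to 8, up 1 to 5 — 7 moves in all.
Check: all 8 open cells covered.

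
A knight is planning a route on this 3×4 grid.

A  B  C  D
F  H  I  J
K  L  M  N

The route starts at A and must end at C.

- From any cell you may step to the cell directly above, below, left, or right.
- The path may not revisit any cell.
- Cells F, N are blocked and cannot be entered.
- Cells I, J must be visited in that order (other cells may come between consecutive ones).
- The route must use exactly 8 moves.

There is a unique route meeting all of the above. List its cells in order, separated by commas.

The waypoints must appear in the order I, J, with no cell reused.
Route from A: right to B, 2× down (reaching L), right to M, up to I, right to J, up to D, left to C — 8 moves in all.
Check: order respected (I at step 5, J at step 6); 8 moves as required.

A, B, H, L, M, I, J, D, C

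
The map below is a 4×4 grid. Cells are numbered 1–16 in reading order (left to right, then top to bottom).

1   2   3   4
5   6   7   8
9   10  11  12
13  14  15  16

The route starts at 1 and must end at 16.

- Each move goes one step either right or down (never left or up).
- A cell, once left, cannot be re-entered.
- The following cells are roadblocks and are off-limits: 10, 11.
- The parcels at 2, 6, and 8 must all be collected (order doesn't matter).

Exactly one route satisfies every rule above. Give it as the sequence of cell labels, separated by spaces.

Moves only go right or down, so the column and row indices never decrease.
Route from 1: right 1 to 2, down 1 to 6, right 2 to 8, down 2 to 16 — 6 moves in all.
Check: all required cells visited.

1 2 6 7 8 12 16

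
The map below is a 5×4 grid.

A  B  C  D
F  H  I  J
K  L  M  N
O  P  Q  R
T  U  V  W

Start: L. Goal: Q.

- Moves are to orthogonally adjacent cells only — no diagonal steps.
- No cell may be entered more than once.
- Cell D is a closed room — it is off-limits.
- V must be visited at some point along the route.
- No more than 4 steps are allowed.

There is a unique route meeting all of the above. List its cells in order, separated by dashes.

L - P - U - V - Q

The 4-move cap with required stops at V leaves no slack for detours.
Route from L: 2× down (reaching U), right to V, up to Q — 4 moves in all.
Check: all required cells visited; 4 ≤ 4 moves.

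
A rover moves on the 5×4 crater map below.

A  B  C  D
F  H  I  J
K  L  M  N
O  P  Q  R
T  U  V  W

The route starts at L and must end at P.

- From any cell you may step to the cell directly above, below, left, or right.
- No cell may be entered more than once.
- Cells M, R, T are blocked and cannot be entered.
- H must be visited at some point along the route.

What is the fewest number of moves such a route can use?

5

Any route passes through H somewhere between L and P. Summing Manhattan distances along the two legs (L → H → P) gives a lower bound of 1 + 2 = 3 moves.
The shortest route satisfying every rule uses 5 moves: L → H → F → K → O → P.
The no-revisit rule (legs can't share cells) pushes the minimum above the 3-move bound; an exhaustive check rules out every length from 3 to 4, leaving 5 as the minimum.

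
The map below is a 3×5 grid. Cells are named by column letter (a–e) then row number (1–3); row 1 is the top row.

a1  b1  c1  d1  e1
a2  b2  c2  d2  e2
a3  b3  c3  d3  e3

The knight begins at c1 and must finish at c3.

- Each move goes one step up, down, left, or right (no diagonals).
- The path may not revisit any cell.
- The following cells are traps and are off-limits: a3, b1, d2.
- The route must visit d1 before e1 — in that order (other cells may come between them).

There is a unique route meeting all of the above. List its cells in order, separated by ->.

c1 -> d1 -> e1 -> e2 -> e3 -> d3 -> c3

The waypoints must appear in the order d1, e1, with no cell reused.
Route from c1: right 2 to e1, down 2 to e3, left 2 to c3 — 6 moves in all.
Check: order respected (d1 at step 1, e1 at step 2).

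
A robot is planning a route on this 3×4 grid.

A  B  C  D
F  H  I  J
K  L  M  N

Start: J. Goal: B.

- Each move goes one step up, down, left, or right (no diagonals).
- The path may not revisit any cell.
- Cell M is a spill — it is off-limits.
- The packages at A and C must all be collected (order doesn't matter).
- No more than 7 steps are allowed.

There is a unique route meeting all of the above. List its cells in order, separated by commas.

The budget equals the shortest possible length, so every move has to be on a shortest route through the required cells.
Route from J: up 1 to D, left 1 to C, down 1 to I, left 2 to F, up 1 to A, right 1 to B — 7 moves in all.
Check: all required cells visited; 7 ≤ 7 moves.

J, D, C, I, H, F, A, B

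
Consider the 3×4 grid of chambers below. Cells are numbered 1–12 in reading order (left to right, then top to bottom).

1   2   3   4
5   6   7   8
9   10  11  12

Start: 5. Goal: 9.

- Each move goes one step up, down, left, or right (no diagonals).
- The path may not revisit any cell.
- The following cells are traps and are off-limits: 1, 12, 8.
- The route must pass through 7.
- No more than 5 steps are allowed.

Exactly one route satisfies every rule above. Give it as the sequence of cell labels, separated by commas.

5, 6, 7, 11, 10, 9

The 5-move cap with required stops at 7 leaves no slack for detours.
Route from 5: 2× right (reaching 7), down to 11, 2× left (reaching 9) — 5 moves in all.
Check: all required cells visited; 5 ≤ 5 moves.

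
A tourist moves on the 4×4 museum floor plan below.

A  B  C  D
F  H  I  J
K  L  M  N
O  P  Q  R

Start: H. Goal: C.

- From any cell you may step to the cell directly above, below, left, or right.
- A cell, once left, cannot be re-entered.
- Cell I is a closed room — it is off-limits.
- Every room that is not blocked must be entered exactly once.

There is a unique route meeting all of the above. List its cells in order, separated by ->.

H -> B -> A -> F -> K -> O -> P -> L -> M -> Q -> R -> N -> J -> D -> C

Need to visit all 15 open cells exactly once, starting at H and ending at C.
Route from H: up 1 to B, left 1 to A, down 3 to O, right 1 to P, up 1 to L, right 1 to M, down 1 to Q, right 1 to R, up 3 to D, left 1 to C — 14 moves in all.
Check: all 15 open cells covered.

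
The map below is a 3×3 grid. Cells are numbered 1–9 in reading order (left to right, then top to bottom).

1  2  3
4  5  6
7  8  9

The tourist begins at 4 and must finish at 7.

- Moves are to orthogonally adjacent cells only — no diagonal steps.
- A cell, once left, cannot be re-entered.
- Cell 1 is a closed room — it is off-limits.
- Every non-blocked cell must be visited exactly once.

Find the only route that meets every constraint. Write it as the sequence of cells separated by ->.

Need to visit all 8 open cells exactly once, starting at 4 and ending at 7.
Cell 2 has only two open neighbours (5 and 3), so the path must pass straight through it: one of those is the cell it's entered from and the other is where it exits.
Route from 4: right to 5, up to 2, right to 3, 2× down (reaching 9), 2× left (reaching 7) — 7 moves in all.
Check: all 8 open cells covered.

4 -> 5 -> 2 -> 3 -> 6 -> 9 -> 8 -> 7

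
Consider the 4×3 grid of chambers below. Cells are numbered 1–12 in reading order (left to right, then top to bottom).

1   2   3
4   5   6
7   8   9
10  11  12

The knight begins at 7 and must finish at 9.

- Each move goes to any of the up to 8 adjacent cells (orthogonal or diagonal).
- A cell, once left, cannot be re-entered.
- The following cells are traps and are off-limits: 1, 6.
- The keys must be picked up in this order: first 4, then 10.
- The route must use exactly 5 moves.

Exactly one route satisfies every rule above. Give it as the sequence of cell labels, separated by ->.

7 -> 4 -> 8 -> 10 -> 11 -> 9

The waypoints must appear in the order 4, 10, with no cell reused.
Route from 7: up 1 to 4, down-right 1 to 8, down-left 1 to 10, right 1 to 11, up-right 1 to 9 — 5 moves in all.
Check: order respected (4 at step 1, 10 at step 3); 5 moves as required.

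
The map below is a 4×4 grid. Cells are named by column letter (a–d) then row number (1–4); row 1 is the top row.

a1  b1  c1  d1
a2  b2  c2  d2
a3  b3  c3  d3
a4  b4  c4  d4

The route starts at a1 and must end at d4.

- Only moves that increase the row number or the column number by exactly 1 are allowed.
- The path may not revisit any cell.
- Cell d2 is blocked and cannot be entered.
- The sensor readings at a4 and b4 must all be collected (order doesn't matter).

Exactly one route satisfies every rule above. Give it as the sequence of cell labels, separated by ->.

a1 -> a2 -> a3 -> a4 -> b4 -> c4 -> d4

Moves only go right or down, so the column and row indices never decrease.
Route from a1: down 3 to a4, right 3 to d4 — 6 moves in all.
Check: all required cells visited.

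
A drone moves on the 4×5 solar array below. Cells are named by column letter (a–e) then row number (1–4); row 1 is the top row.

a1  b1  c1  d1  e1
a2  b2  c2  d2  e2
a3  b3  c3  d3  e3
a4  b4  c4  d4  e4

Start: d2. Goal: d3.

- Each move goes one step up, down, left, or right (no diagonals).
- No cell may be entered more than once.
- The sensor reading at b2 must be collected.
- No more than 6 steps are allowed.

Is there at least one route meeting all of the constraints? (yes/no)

One route that works: d2 → c2 → b2 → b3 → c3 → d3.

yes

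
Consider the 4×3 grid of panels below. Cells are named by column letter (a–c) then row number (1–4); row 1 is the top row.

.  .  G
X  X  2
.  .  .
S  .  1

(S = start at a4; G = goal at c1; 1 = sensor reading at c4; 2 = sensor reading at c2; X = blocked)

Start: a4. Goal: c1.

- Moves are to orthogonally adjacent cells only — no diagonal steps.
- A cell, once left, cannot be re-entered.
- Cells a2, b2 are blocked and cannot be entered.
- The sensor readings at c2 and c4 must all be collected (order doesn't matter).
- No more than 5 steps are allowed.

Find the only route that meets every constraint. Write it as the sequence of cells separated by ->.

The 5-move cap with required stops at c2, c4 leaves no slack for detours.
Route from a4: 2× right (reaching c4), 3× up (reaching c1) — 5 moves in all.
Check: all required cells visited; 5 ≤ 5 moves.

a4 -> b4 -> c4 -> c3 -> c2 -> c1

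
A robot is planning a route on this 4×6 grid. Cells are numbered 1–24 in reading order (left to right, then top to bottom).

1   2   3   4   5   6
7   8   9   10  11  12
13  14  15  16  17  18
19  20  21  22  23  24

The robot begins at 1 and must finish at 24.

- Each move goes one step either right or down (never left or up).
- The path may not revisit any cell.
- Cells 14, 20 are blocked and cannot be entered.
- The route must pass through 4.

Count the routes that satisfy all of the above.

10

A right/down-only route from 1 to 24 makes exactly 3 down-moves and 5 right-moves in some order.
With no other constraints that would be C(8,3) = 56 routes.
Split at 4 and multiply the segment counts (each segment already excludes blocked cells): 1→4: 1; 4→24: 10; product = 10.
That gives 10 routes.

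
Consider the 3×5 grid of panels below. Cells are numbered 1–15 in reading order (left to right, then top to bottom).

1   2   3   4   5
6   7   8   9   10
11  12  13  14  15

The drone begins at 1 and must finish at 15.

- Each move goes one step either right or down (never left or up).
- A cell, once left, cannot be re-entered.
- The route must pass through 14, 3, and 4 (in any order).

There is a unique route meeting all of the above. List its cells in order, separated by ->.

1 -> 2 -> 3 -> 4 -> 9 -> 14 -> 15

Moves only go right or down, so the column and row indices never decrease.
Route from 1: right 3 to 4, down 2 to 14, right 1 to 15 — 6 moves in all.
Check: all required cells visited.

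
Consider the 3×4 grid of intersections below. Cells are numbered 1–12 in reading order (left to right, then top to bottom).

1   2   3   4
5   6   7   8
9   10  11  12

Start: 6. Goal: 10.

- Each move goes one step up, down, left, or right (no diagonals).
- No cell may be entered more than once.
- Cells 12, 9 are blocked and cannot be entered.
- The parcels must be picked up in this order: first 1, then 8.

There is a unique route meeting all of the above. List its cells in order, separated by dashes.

The waypoints must appear in the order 1, 8, with no cell reused.
Route from 6: left to 5, up to 1, 3× right (reaching 4), down to 8, left to 7, down to 11, left to 10 — 9 moves in all.
Check: order respected (1 at step 2, 8 at step 6).

6 - 5 - 1 - 2 - 3 - 4 - 8 - 7 - 11 - 10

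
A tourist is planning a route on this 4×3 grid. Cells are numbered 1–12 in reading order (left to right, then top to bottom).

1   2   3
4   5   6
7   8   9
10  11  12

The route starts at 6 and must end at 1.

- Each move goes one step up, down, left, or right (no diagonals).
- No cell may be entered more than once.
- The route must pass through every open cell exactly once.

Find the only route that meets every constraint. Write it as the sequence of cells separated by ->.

Need to visit all 12 open cells exactly once, starting at 6 and ending at 1.
Route from 6: up to 3, left to 2, 2× down (reaching 8), right to 9, down to 12, 2× left (reaching 10), 3× up (reaching 1) — 11 moves in all.
Check: all 12 open cells covered.

6 -> 3 -> 2 -> 5 -> 8 -> 9 -> 12 -> 11 -> 10 -> 7 -> 4 -> 1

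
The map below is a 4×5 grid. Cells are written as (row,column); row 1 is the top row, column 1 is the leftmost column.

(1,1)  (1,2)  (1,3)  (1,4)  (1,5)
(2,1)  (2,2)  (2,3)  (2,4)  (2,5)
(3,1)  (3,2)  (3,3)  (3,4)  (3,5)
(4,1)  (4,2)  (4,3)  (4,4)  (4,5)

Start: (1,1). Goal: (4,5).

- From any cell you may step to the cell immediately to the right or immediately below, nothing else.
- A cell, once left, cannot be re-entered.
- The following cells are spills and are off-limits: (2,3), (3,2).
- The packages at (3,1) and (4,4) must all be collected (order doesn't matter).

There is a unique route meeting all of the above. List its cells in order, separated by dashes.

Moves only go right or down, so the column and row indices never decrease.
Route from (1,1): down 3 to (4,1), right 4 to (4,5) — 7 moves in all.
Check: all required cells visited.

(1,1) - (2,1) - (3,1) - (4,1) - (4,2) - (4,3) - (4,4) - (4,5)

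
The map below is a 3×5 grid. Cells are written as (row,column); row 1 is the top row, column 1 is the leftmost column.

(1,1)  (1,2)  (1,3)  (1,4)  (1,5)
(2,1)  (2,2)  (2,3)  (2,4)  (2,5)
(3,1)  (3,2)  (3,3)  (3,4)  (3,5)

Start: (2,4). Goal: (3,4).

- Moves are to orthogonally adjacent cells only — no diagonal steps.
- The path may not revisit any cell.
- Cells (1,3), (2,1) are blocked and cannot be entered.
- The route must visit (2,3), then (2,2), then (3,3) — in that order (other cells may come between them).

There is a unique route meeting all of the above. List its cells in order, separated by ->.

The waypoints must appear in the order (2,3), (2,2), (3,3), with no cell reused.
Route from (2,4): 2× left (reaching (2,2)), down to (3,2), 2× right (reaching (3,4)) — 5 moves in all.
Check: order respected ((2,3) at step 1, (2,2) at step 2, (3,3) at step 4).

(2,4) -> (2,3) -> (2,2) -> (3,2) -> (3,3) -> (3,4)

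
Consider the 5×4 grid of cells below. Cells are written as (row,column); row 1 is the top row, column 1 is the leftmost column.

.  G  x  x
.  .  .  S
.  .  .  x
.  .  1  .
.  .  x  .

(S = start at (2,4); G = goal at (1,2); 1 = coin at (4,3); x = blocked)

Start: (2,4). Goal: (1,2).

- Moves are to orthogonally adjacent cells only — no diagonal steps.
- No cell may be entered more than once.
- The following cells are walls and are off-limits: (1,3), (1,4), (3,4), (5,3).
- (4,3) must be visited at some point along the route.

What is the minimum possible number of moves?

Any route passes through (4,3) somewhere between (2,4) and (1,2). Summing Manhattan distances along the two legs ((2,4) → (4,3) → (1,2)) gives a lower bound of 3 + 4 = 7 moves.
A route of 7 moves achieves this: (2,4) → (2,3) → (3,3) → (4,3) → (4,2) → (3,2) → (2,2) → (1,2).
Since 7 matches the lower bound, it is optimal.

7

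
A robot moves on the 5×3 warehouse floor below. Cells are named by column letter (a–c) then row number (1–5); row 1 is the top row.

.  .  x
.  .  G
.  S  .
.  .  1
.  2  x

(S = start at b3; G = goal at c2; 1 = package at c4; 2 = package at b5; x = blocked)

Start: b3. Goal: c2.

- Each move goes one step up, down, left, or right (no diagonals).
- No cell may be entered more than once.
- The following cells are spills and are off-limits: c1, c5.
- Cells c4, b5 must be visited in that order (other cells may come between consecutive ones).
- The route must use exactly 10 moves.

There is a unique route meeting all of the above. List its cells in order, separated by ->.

b3 -> c3 -> c4 -> b4 -> b5 -> a5 -> a4 -> a3 -> a2 -> b2 -> c2

The waypoints must appear in the order c4, b5, with no cell reused.
Route from b3: right to c3, down to c4, left to b4, down to b5, left to a5, 3× up (reaching a2), 2× right (reaching c2) — 10 moves in all.
Check: order respected (1 at step 2, 2 at step 4); 10 moves as required.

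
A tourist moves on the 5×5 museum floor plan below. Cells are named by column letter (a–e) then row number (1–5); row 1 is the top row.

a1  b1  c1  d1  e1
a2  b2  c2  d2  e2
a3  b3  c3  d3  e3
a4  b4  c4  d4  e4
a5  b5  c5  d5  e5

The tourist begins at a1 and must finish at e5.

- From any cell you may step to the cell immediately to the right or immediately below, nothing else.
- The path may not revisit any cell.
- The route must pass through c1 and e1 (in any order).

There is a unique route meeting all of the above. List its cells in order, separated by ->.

Moves only go right or down, so the column and row indices never decrease.
Route from a1: 4× right (reaching e1), 4× down (reaching e5) — 8 moves in all.
Check: all required cells visited.

a1 -> b1 -> c1 -> d1 -> e1 -> e2 -> e3 -> e4 -> e5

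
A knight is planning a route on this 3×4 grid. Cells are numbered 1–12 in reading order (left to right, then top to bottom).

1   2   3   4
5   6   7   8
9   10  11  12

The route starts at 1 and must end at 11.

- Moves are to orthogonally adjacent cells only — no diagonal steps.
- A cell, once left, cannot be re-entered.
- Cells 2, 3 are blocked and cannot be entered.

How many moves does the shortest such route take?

The Manhattan distance from 1 to 11 is |1−3| + |1−3| = 4, so at least 4 moves are needed.
A route of 4 moves achieves this: 1 → 5 → 9 → 10 → 11.
Since 4 matches the lower bound, it is optimal.

4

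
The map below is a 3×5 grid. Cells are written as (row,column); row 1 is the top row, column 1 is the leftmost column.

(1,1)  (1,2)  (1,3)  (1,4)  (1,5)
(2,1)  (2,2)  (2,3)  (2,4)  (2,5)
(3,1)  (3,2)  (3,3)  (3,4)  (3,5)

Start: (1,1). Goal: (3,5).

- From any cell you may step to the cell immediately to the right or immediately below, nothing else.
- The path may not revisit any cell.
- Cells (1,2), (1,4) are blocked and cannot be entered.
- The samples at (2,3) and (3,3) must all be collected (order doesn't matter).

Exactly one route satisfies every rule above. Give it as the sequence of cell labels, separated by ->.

Moves only go right or down, so the column and row indices never decrease.
Route from (1,1): down to (2,1), 2× right (reaching (2,3)), down to (3,3), 2× right (reaching (3,5)) — 6 moves in all.
Check: all required cells visited.

(1,1) -> (2,1) -> (2,2) -> (2,3) -> (3,3) -> (3,4) -> (3,5)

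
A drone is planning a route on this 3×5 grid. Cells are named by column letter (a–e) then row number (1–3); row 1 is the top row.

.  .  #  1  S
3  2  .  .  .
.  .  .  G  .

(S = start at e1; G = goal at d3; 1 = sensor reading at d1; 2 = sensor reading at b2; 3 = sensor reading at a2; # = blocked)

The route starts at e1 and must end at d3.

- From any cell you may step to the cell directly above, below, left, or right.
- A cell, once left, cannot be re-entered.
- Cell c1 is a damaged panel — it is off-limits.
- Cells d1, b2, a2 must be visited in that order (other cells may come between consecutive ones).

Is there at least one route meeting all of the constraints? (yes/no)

yes

One route that works: e1 → d1 → d2 → c2 → b2 → a2 → a3 → b3 → c3 → d3.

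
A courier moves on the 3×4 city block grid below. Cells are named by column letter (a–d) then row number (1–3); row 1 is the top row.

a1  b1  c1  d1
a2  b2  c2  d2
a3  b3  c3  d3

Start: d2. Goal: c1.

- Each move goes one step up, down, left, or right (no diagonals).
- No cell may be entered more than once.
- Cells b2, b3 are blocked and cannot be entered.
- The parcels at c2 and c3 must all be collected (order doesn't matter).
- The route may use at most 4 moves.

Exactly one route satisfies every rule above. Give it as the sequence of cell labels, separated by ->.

The 4-move cap with required stops at c2, c3 leaves no slack for detours.
Route from d2: down to d3, left to c3, 2× up (reaching c1) — 4 moves in all.
Check: all required cells visited; 4 ≤ 4 moves.

d2 -> d3 -> c3 -> c2 -> c1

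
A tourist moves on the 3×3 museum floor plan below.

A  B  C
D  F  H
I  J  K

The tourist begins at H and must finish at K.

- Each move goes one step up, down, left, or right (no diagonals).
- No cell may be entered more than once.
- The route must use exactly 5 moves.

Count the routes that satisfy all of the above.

2

Need simple routes of exactly 5 moves from H to K (Manhattan distance 1, so 2 moves are spent on a detour and 2 undoing it).
Enumerating: H C B F J K | H F D I J K.
That gives 2 routes.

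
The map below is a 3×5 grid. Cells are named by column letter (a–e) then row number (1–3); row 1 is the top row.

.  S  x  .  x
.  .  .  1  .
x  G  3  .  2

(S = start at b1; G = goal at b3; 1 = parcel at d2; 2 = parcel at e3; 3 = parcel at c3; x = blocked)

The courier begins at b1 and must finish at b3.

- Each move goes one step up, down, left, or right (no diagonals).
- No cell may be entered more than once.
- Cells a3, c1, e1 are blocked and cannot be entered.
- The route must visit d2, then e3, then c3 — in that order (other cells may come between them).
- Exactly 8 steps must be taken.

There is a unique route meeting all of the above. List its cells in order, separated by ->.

The waypoints must appear in the order d2, e3, c3, with no cell reused.
Route from b1: down to b2, 3× right (reaching e2), down to e3, 3× left (reaching b3) — 8 moves in all.
Check: order respected (1 at step 3, 2 at step 5, 3 at step 7); 8 moves as required.

b1 -> b2 -> c2 -> d2 -> e2 -> e3 -> d3 -> c3 -> b3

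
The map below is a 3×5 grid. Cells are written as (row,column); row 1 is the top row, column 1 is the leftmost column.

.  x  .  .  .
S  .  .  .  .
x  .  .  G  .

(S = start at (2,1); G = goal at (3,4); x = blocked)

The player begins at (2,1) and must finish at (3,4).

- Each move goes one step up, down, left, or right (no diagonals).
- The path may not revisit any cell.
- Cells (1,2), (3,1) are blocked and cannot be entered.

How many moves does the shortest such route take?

4

The Manhattan distance from (2,1) to (3,4) is |2−3| + |1−4| = 4, so at least 4 moves are needed.
A route of 4 moves achieves this: (2,1) → (2,2) → (3,2) → (3,3) → (3,4).
Since 4 matches the lower bound, it is optimal.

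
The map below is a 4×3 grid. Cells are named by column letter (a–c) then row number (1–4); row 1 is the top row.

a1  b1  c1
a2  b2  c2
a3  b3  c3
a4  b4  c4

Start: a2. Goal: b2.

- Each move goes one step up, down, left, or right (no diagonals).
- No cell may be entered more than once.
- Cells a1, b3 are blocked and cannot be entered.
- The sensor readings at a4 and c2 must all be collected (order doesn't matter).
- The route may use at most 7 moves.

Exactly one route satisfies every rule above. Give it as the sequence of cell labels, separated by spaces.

The budget equals the shortest possible length, so every move has to be on a shortest route through the required cells.
Route from a2: 2× down (reaching a4), 2× right (reaching c4), 2× up (reaching c2), left to b2 — 7 moves in all.
Check: all required cells visited; 7 ≤ 7 moves.

a2 a3 a4 b4 c4 c3 c2 b2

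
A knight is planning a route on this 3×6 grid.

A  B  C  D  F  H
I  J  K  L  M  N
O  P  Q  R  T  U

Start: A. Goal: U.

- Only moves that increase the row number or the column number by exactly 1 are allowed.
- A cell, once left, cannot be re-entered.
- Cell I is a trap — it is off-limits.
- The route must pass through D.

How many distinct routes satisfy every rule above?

A right/down-only route from A to U makes exactly 2 down-moves and 5 right-moves in some order.
With no other constraints that would be C(7,2) = 21 routes.
Split at D and multiply the segment counts (each segment already excludes blocked cells): A→D: 1; D→U: 6; product = 6.
That gives 6 routes.

6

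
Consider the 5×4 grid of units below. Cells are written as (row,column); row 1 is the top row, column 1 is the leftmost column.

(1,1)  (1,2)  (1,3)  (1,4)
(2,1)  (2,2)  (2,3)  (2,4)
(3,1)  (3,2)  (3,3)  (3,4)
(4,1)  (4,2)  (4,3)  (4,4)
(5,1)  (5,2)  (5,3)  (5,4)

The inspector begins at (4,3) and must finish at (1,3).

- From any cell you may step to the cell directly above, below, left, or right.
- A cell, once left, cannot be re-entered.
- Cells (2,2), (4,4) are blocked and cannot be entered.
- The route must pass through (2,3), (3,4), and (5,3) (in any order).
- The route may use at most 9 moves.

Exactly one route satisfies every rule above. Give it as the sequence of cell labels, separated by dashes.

(4,3) - (5,3) - (5,2) - (4,2) - (3,2) - (3,3) - (3,4) - (2,4) - (2,3) - (1,3)

Any route must reach (2,3), (3,4), and (5,3) and still end at (1,3) within 9 moves, so the order of the required stops is forced.
Route from (4,3): down to (5,3), left to (5,2), 2× up (reaching (3,2)), 2× right (reaching (3,4)), up to (2,4), left to (2,3), up to (1,3) — 9 moves in all.
Check: all required cells visited; 9 ≤ 9 moves.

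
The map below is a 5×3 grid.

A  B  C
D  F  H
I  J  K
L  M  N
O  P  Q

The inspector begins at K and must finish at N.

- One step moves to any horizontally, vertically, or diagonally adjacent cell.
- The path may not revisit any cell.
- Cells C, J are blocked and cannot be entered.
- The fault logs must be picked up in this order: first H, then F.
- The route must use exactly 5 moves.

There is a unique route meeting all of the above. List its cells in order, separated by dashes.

The waypoints must appear in the order H, F, with no cell reused.
Route from K: up 1 to H, left 1 to F, down-left 1 to I, down-right 1 to M, right 1 to N — 5 moves in all.
Check: order respected (H at step 1, F at step 2); 5 moves as required.

K - H - F - I - M - N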